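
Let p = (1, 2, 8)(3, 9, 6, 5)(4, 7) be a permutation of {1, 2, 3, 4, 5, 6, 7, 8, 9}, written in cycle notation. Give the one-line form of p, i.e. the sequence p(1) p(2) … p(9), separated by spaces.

Reading each image from the cycles: 1→2, 2→8, 3→9, 4→7, 5→3, 6→5, 7→4, 8→1, 9→6.
Listing these in domain order gives 2 8 9 7 3 5 4 1 6.

2 8 9 7 3 5 4 1 6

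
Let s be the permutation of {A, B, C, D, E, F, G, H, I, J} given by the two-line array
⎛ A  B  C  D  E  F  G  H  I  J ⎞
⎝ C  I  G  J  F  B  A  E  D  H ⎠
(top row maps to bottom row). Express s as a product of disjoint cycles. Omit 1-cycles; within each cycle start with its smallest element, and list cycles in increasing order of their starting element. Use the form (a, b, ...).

Start at A and follow images: A → C → G → A, giving the cycle (A, C, G).
Repeating from the next unused element and collecting all non-trivial cycles gives (A, C, G)(B, I, D, J, H, E, F).

(A, C, G)(B, I, D, J, H, E, F)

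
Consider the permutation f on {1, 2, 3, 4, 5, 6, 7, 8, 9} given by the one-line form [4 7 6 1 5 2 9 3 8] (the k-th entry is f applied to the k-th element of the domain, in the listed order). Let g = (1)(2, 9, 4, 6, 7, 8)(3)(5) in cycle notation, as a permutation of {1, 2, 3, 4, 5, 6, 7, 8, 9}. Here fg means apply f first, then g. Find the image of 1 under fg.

First apply f: f(1) = 4, then g(4) = 6. Thus (fg)(1) = 6.

6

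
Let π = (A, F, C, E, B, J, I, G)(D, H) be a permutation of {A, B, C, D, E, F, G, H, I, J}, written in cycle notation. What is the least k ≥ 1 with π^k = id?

8

The cycle type of π is (8, 2).
The order of π is the least common multiple of its cycle lengths: lcm(8, 2) = 8.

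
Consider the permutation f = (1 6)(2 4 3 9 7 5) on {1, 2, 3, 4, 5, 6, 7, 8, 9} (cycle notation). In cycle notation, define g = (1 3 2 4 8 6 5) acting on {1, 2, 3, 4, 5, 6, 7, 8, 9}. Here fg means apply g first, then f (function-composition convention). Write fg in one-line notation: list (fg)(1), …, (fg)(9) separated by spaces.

9 3 4 8 6 2 5 1 7

(fg)(x) = f(g(x)). Computing each image: f(g(1)) = f(3) = 9, f(g(2)) = f(4) = 3, f(g(3)) = f(2) = 4, f(g(4)) = f(8) = 8, f(g(5)) = f(1) = 6, f(g(6)) = f(5) = 2, f(g(7)) = f(7) = 5, f(g(8)) = f(6) = 1, f(g(9)) = f(9) = 7.
Hence fg = [9 3 4 8 6 2 5 1 7].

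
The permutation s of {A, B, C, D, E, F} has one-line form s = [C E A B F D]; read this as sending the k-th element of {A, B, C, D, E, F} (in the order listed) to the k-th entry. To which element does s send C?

C is element number 3 of the domain, and entry number 3 of the one-line form is A, so s(C) = A.

A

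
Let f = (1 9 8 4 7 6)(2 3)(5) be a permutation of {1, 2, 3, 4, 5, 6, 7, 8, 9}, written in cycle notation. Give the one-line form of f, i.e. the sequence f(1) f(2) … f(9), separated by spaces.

9 3 2 7 5 1 6 4 8

Reading each image from the cycles: 1→9, 2→3, 3→2, 4→7, 5→5, 6→1, 7→6, 8→4, 9→8.
So the one-line form is 9 3 2 7 5 1 6 4 8.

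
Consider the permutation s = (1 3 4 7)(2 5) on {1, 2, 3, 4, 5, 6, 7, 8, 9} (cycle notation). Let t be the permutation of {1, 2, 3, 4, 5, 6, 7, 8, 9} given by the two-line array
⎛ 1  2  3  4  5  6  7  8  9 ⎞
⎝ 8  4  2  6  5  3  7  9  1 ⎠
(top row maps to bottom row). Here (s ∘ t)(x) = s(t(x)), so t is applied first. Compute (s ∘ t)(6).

First apply t: t(6) = 3, then s(3) = 4. Thus (s ∘ t)(6) = 4.

4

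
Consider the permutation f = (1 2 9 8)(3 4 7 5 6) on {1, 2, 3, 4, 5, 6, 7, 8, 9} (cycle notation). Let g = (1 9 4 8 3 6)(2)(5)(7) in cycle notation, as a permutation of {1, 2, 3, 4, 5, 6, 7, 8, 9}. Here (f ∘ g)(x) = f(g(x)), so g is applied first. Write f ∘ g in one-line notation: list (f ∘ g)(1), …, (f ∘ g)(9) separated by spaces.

For each element, apply g then f: 1 → 9 → 8; 2 → 2 → 9; 3 → 6 → 3; 4 → 8 → 1; 5 → 5 → 6; 6 → 1 → 2; 7 → 7 → 5; 8 → 3 → 4; 9 → 4 → 7.
Collecting the images, f ∘ g = [8 9 3 1 6 2 5 4 7].

8 9 3 1 6 2 5 4 7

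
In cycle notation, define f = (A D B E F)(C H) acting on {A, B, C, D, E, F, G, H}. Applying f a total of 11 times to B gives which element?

E

B lies in the 5-cycle (A D B E F).
Since the cycle has length 5, f^11 acts on it the same as f^1 (11 mod 5 = 1).
Advancing 1 step from B: B → E.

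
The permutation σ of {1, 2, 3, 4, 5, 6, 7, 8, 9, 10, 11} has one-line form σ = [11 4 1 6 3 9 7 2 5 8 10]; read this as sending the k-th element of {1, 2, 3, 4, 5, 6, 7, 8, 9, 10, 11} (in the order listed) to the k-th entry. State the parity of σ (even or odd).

odd

In disjoint-cycle form the cycle lengths are 10, 1.
A cycle is odd iff its length is even; σ has 1 even-length cycle, so sgn(σ) = (−1)^1 and σ is odd.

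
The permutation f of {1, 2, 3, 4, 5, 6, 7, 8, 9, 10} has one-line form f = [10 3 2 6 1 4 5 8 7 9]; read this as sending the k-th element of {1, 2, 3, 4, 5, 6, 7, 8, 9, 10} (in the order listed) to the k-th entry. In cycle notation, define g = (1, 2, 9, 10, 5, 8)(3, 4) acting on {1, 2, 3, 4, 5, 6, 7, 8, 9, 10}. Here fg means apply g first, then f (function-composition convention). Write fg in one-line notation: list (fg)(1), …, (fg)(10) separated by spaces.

(fg)(x) = f(g(x)). Computing each image: f(g(1)) = f(2) = 3, f(g(2)) = f(9) = 7, f(g(3)) = f(4) = 6, f(g(4)) = f(3) = 2, f(g(5)) = f(8) = 8, f(g(6)) = f(6) = 4, f(g(7)) = f(7) = 5, f(g(8)) = f(1) = 10, f(g(9)) = f(10) = 9, f(g(10)) = f(5) = 1.
Hence fg = [3 7 6 2 8 4 5 10 9 1].

3 7 6 2 8 4 5 10 9 1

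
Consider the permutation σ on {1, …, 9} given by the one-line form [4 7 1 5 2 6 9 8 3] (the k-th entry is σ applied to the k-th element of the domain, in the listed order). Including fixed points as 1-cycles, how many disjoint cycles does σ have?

The cycle decomposition is (1 4 5 2 7 9 3)(6)(8), which has 3 cycles (counting 1-cycles).

3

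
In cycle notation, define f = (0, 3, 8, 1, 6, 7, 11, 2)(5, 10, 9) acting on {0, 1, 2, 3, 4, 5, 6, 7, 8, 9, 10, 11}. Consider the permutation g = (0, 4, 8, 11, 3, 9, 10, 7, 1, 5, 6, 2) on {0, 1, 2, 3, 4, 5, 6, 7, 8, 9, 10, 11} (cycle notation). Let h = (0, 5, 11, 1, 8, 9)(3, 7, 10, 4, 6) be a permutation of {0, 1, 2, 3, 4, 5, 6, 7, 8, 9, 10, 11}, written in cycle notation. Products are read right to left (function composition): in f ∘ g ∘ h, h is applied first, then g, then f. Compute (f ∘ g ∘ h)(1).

2

Chase 1: h(1) = 8; g(8) = 11; f(11) = 2. Hence (f ∘ g ∘ h)(1) = 2.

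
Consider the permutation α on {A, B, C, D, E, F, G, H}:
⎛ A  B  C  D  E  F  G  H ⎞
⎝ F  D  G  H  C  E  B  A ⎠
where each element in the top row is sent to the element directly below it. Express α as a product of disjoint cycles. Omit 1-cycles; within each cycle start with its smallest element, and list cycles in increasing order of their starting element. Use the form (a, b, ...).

(A, F, E, C, G, B, D, H)

Start at A and follow images: A → F → E → C → G → B → D → H → A, giving the cycle (A, F, E, C, G, B, D, H).
Continuing from each remaining unvisited element yields (A, F, E, C, G, B, D, H).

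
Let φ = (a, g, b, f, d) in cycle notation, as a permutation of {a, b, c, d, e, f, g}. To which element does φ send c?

c

c does not appear in any cycle of φ, so it is a fixed point: φ(c) = c.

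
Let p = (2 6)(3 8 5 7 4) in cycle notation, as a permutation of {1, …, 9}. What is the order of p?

10

The disjoint cycles have lengths 5, 2, 1, 1.
The order is lcm(5, 2) = 10.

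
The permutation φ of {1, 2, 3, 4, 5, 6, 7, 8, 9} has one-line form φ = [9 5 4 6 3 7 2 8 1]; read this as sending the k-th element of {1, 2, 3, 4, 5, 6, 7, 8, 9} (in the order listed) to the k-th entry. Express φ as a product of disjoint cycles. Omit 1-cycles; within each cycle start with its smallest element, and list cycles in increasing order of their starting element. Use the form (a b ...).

Iterating φ from 1 gives 1 → 9 → 1; that is the 2-cycle (1 9).
Continuing from each remaining unvisited element yields (1 9)(2 5 3 4 6 7).

(1 9)(2 5 3 4 6 7)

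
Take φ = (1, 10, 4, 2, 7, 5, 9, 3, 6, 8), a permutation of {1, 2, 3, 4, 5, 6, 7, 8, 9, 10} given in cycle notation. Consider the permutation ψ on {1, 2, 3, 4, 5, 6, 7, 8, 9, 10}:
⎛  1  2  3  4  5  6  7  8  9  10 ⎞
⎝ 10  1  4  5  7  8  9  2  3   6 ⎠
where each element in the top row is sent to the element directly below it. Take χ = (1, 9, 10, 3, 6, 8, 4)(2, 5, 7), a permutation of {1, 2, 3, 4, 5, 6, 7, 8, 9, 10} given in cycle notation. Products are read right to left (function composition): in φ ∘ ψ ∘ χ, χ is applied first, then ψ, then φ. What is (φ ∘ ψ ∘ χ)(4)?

Chase 4: χ(4) = 1; ψ(1) = 10; φ(10) = 4. Hence (φ ∘ ψ ∘ χ)(4) = 4.

4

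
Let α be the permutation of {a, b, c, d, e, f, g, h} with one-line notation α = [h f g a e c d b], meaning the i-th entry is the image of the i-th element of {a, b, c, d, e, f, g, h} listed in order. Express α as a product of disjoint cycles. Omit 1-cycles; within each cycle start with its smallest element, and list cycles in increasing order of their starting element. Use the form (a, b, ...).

From a: a → h → b → f → c → g → d → a, closing the cycle (a, h, b, f, c, g, d).
Continuing from each remaining unvisited element yields (a, h, b, f, c, g, d).

(a, h, b, f, c, g, d)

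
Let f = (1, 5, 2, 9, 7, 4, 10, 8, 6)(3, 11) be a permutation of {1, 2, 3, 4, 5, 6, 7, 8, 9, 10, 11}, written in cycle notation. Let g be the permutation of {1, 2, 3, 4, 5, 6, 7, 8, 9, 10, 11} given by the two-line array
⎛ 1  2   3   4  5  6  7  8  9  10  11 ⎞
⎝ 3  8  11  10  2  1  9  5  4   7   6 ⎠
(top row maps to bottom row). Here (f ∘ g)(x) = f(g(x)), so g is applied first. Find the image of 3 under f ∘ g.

3

(f ∘ g)(3) = f(g(3)). g(3) = 11, then f(11) = 3. So (f ∘ g)(3) = 3.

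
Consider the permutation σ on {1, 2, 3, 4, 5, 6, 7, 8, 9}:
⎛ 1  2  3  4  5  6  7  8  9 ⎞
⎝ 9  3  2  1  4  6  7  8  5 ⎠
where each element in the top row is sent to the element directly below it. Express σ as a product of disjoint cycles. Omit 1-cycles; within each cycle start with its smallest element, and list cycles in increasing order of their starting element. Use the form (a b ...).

(1 9 5 4)(2 3)

Iterating σ from 1 gives 1 → 9 → 5 → 4 → 1; that is the 4-cycle (1 9 5 4).
Continuing from each remaining unvisited element yields (1 9 5 4)(2 3).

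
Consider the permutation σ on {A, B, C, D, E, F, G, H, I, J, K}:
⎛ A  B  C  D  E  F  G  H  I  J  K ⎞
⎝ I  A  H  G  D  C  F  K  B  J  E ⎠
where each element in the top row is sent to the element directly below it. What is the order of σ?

Decomposing into disjoint cycles gives cycle lengths 7, 3, 1.
The order of σ is the least common multiple of its cycle lengths: lcm(7, 3) = 21.

21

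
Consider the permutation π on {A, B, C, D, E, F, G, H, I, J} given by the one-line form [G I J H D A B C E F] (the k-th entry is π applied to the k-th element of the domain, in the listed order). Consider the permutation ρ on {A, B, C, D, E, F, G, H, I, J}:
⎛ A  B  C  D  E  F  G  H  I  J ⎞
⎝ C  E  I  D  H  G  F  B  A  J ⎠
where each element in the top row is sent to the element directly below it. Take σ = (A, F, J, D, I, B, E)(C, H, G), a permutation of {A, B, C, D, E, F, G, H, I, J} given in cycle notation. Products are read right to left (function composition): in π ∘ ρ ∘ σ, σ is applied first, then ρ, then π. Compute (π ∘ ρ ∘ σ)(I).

Chase I: σ(I) = B; ρ(B) = E; π(E) = D. Hence (π ∘ ρ ∘ σ)(I) = D.

D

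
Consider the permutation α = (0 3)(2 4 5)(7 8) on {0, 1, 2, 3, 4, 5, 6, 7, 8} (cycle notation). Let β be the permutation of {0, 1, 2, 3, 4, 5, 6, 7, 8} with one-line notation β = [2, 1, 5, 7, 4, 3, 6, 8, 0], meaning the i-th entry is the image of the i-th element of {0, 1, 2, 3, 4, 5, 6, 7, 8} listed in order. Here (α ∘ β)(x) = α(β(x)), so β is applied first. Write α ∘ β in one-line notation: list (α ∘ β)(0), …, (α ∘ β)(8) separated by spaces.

Chase each element through β then α: 0 → 2 → 4; 1 → 1 → 1; 2 → 5 → 2; 3 → 7 → 8; 4 → 4 → 5; 5 → 3 → 0; 6 → 6 → 6; 7 → 8 → 7; 8 → 0 → 3.
So α ∘ β in one-line form is 4 1 2 8 5 0 6 7 3.

4 1 2 8 5 0 6 7 3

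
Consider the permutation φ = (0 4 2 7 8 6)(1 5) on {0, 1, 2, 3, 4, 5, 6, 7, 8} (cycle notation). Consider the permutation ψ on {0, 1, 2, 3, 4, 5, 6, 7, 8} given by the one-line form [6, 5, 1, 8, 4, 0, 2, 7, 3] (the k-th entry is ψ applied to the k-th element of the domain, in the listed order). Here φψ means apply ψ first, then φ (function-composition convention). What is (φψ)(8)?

(φψ)(8) = φ(ψ(8)). ψ(8) = 3, then φ(3) = 3. So (φψ)(8) = 3.

3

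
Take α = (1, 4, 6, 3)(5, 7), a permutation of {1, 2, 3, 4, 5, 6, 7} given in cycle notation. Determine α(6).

6 appears in (1, 4, 6, 3); the next entry (wrapping around) is 3.

3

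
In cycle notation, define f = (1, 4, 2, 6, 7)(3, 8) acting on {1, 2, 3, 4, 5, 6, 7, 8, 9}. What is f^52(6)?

1

6 lies in the 5-cycle (1, 4, 2, 6, 7).
On a 5-cycle, f^5 is the identity, so f^52 = f^2 there (52 ≡ 2 mod 5).
Stepping 2 places around the cycle: 6 → 7 → 1.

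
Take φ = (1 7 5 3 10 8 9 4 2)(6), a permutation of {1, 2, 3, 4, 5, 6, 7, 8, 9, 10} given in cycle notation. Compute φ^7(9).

9 lies in the 9-cycle (1 7 5 3 10 8 9 4 2).
Stepping 7 places around the cycle: 9 → 4 → 2 → 1 → 7 → 5 → 3 → 10.

10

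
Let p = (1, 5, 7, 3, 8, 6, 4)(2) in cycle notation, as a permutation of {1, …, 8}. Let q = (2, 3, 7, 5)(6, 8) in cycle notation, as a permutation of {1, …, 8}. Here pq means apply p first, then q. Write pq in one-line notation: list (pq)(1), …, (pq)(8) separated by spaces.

2 3 6 1 5 4 7 8

(pq)(x) = q(p(x)). Computing each image: q(p(1)) = q(5) = 2, q(p(2)) = q(2) = 3, q(p(3)) = q(8) = 6, q(p(4)) = q(1) = 1, q(p(5)) = q(7) = 5, q(p(6)) = q(4) = 4, q(p(7)) = q(3) = 7, q(p(8)) = q(6) = 8.
Hence pq = [2 3 6 1 5 4 7 8].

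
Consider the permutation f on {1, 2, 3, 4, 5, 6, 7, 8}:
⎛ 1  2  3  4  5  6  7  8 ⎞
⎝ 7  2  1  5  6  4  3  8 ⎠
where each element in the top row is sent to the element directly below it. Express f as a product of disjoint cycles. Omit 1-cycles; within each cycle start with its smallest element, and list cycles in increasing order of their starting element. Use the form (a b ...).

(1 7 3)(4 5 6)

Start at 1 and follow images: 1 → 7 → 3 → 1, giving the cycle (1 7 3).
Continuing from each remaining unvisited element yields (1 7 3)(4 5 6).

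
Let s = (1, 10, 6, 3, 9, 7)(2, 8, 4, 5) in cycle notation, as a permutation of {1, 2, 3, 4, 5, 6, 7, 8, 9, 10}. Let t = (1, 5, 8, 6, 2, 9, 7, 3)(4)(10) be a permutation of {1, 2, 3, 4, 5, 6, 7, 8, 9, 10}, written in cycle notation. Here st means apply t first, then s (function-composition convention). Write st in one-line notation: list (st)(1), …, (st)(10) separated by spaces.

2 7 10 5 4 8 9 3 1 6

(st)(x) = s(t(x)). Computing each image: s(t(1)) = s(5) = 2, s(t(2)) = s(9) = 7, s(t(3)) = s(1) = 10, s(t(4)) = s(4) = 5, s(t(5)) = s(8) = 4, s(t(6)) = s(2) = 8, s(t(7)) = s(3) = 9, s(t(8)) = s(6) = 3, s(t(9)) = s(7) = 1, s(t(10)) = s(10) = 6.
Hence st = [2 7 10 5 4 8 9 3 1 6].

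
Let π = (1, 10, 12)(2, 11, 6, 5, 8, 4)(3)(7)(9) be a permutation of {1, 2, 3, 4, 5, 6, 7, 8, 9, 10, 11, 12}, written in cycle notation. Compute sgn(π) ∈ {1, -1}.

-1

The cycle lengths are 6, 3, 1, 1, 1.
A cycle is odd iff its length is even; π has 1 even-length cycle, so sgn(π) = (−1)^1 and π is odd.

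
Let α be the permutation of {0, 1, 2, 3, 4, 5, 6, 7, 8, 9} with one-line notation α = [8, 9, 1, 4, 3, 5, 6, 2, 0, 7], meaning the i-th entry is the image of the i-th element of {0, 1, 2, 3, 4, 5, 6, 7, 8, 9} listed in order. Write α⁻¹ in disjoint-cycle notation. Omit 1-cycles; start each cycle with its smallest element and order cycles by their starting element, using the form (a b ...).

First write α in disjoint cycles: (0 8)(1 9 7 2)(3 4).
Reversing each cycle (and rotating so the smallest element leads) gives α⁻¹ = (0 8)(1 2 7 9)(3 4).

(0 8)(1 2 7 9)(3 4)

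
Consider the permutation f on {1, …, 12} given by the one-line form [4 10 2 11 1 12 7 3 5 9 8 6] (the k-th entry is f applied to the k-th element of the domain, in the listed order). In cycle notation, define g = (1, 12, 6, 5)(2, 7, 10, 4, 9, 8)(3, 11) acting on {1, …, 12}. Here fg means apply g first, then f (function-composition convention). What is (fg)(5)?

(fg)(5) = f(g(5)). g(5) = 1, then f(1) = 4. So (fg)(5) = 4.

4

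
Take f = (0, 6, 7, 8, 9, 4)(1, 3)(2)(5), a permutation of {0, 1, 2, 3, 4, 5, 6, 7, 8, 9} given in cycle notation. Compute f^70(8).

6

8 lies in the 6-cycle (0, 6, 7, 8, 9, 4).
On a 6-cycle, f^6 is the identity, so f^70 = f^4 there (70 ≡ 4 mod 6).
Stepping 4 places around the cycle: 8 → 9 → 4 → 0 → 6.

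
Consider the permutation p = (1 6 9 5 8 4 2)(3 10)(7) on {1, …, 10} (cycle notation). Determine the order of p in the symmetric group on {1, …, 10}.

14

The cycle type of p is (7, 2, 1).
The order of p is the least common multiple of its cycle lengths: lcm(7, 2) = 14.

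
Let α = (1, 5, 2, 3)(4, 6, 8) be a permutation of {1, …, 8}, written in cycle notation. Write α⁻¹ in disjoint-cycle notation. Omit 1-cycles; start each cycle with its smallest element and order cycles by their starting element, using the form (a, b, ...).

Inverting a permutation written in cycle notation just reverses the order within every cycle.
Reversing each cycle of α and rotating so the smallest element leads gives (1, 3, 2, 5)(4, 8, 6).

(1, 3, 2, 5)(4, 8, 6)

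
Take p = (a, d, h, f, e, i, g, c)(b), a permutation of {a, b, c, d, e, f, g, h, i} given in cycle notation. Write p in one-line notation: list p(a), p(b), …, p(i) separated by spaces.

Image by image: a→d, b→b, c→a, d→h, e→i, f→e, g→c, h→f, i→g.
So the one-line form is d b a h i e c f g.

d b a h i e c f g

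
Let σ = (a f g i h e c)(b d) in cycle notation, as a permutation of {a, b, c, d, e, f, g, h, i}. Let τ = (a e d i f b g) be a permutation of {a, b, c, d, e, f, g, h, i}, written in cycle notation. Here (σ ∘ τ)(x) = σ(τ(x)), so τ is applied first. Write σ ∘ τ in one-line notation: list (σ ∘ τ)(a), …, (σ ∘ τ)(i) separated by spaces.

Chase each element through τ then σ: a → e → c; b → g → i; c → c → a; d → i → h; e → d → b; f → b → d; g → a → f; h → h → e; i → f → g.
Collecting the images, σ ∘ τ = [c i a h b d f e g].

c i a h b d f e g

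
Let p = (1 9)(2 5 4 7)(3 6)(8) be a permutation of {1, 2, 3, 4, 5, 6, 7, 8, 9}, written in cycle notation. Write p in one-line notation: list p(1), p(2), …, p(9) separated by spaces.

Reading each image from the cycles: 1→9, 2→5, 3→6, 4→7, 5→4, 6→3, 7→2, 8→8, 9→1.
Listing these in domain order gives 9 5 6 7 4 3 2 8 1.

9 5 6 7 4 3 2 8 1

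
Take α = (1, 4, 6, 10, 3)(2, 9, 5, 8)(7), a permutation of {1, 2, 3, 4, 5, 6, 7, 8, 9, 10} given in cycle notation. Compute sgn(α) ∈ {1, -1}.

-1

The cycle lengths are 5, 4, 1.
A cycle is odd iff its length is even; α has 1 even-length cycle, so sgn(α) = (−1)^1 and α is odd.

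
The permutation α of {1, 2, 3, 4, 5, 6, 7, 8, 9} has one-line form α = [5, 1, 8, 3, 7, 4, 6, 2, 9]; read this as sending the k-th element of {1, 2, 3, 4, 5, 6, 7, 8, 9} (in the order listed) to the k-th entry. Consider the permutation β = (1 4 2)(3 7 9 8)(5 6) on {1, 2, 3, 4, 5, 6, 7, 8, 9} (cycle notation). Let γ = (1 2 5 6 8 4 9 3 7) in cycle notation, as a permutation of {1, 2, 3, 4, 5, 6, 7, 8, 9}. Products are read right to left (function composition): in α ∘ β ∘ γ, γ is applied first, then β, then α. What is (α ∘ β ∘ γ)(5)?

7

(α ∘ β ∘ γ)(5) = α(β(γ(5))). γ(5) = 6, then β(6) = 5, then α(5) = 7, so the result is 7.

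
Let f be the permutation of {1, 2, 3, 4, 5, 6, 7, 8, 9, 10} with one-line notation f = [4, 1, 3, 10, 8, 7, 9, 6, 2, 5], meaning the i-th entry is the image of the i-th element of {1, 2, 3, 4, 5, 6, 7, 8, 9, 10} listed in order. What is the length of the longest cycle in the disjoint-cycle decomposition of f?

9

Decomposing into disjoint cycles gives (1 4 10 5 8 6 7 9 2); the longest has length 9.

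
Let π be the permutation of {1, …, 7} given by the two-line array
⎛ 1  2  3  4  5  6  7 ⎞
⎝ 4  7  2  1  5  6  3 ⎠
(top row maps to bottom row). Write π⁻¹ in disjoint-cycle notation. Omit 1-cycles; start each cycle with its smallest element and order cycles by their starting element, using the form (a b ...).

(1 4)(2 3 7)

The cycle decomposition of π is (1 4)(2 7 3).
Reversing each cycle (and rotating so the smallest element leads) gives π⁻¹ = (1 4)(2 3 7).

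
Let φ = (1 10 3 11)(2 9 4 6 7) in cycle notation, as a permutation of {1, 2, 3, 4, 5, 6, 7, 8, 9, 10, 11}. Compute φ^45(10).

3

10 lies in the 4-cycle (1 10 3 11).
Since the cycle has length 4, φ^45 acts on it the same as φ^1 (45 mod 4 = 1).
Advancing 1 step from 10: 10 → 3.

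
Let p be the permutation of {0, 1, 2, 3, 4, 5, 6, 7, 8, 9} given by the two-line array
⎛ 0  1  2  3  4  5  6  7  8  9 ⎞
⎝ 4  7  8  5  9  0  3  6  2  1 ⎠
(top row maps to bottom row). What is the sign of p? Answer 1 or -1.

1

In disjoint-cycle form the cycle lengths are 8, 2.
A cycle is odd iff its length is even; p has 2 even-length cycles, so sgn(p) = (−1)^2 and p is even.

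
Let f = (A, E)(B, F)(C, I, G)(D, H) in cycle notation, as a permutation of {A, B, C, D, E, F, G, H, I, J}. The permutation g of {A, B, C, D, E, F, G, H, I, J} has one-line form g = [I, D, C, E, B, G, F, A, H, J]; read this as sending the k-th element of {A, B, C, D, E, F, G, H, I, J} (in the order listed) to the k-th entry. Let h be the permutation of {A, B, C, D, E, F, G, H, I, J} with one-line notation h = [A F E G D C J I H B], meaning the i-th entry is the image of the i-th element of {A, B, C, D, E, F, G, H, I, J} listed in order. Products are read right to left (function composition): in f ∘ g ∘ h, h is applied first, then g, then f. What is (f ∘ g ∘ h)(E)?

A

Apply the permutations in order: h(E) = D, then g(D) = E, then f(E) = A. So (f ∘ g ∘ h)(E) = A.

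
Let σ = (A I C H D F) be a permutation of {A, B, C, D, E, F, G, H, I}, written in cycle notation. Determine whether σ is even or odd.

odd

The cycle lengths are 6, 1, 1, 1.
A cycle of length ℓ contributes ℓ−1 transpositions, so σ is a product of 5 transpositions — odd.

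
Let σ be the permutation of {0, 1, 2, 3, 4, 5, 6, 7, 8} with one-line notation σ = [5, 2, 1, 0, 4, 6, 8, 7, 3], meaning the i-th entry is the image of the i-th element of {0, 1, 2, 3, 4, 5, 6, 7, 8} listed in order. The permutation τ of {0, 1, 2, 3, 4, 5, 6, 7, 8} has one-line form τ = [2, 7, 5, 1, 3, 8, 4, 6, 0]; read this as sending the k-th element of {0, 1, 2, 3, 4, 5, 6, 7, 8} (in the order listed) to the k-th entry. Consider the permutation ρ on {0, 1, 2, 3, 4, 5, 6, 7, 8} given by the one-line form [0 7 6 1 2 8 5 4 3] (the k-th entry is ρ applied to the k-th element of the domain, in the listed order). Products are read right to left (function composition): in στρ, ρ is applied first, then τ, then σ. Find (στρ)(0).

(στρ)(0) = σ(τ(ρ(0))). ρ(0) = 0, then τ(0) = 2, then σ(2) = 1, so the result is 1.

1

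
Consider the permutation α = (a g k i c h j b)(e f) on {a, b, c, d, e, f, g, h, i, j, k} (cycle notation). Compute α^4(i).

b

i lies in the 8-cycle (a g k i c h j b).
Advancing 4 steps from i: i → c → h → j → b.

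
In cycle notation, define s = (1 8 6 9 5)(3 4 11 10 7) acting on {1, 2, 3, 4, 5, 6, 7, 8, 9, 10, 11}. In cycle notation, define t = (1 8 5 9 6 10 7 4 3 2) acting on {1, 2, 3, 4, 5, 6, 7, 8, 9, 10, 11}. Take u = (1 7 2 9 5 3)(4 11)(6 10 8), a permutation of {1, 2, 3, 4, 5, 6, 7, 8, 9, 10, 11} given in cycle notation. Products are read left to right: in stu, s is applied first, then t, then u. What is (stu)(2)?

7

Chase 2: s(2) = 2; t(2) = 1; u(1) = 7. Hence (stu)(2) = 7.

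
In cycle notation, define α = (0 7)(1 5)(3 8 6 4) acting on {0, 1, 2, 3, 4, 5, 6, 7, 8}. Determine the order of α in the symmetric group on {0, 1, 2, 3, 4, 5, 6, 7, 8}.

4

The disjoint cycles have lengths 4, 2, 2, 1.
The order is lcm(4, 2, 2) = 4.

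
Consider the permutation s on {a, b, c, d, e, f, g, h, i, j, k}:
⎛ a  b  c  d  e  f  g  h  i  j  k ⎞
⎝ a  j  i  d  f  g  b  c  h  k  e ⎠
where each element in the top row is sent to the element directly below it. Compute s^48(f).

Tracing f → g → … returns to f after 6 steps, so f lies in a 6-cycle (b, j, k, e, f, g).
On a 6-cycle, s^6 is the identity, so s^48 = s^0 there (48 ≡ 0 mod 6).
So s^48(f) = f.

f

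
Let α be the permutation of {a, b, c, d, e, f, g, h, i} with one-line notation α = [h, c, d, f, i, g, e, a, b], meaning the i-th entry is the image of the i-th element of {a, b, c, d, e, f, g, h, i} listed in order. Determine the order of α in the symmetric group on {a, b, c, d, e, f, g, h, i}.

14

Decomposing into disjoint cycles gives cycle lengths 7, 2.
The order is lcm(7, 2) = 14.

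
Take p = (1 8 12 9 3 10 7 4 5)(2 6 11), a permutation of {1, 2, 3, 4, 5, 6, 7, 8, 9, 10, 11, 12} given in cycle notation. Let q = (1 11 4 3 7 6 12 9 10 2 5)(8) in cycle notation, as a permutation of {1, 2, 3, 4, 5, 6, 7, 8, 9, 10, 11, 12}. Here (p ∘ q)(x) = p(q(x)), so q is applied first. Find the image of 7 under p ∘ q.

11

(p ∘ q)(7) = p(q(7)). q(7) = 6, then p(6) = 11. So (p ∘ q)(7) = 11.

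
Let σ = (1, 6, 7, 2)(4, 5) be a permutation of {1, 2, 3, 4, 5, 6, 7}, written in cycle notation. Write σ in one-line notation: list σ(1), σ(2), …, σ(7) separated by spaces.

6 1 3 5 4 7 2

Reading each image from the cycles: 1↦6, 2↦1, 3↦3, 4↦5, 5↦4, 6↦7, 7↦2.
So the one-line form is 6 1 3 5 4 7 2.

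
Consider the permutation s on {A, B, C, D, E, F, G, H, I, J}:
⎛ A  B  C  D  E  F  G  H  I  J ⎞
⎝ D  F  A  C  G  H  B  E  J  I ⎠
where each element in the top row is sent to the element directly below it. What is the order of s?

30

Decomposing into disjoint cycles gives cycle lengths 5, 3, 2.
The order is lcm(5, 3, 2) = 30.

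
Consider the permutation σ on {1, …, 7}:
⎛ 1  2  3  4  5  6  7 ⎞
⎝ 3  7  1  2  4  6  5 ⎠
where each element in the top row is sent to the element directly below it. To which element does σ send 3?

The entry below 3 in the array is 1, so σ(3) = 1.

1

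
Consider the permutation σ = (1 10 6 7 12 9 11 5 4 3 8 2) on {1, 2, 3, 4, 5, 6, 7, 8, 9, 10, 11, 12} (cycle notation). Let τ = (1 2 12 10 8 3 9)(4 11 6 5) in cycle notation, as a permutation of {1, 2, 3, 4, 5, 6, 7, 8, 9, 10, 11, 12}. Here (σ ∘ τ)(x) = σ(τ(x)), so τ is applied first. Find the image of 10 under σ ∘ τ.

2

(σ ∘ τ)(10) = σ(τ(10)). τ(10) = 8, then σ(8) = 2. So (σ ∘ τ)(10) = 2.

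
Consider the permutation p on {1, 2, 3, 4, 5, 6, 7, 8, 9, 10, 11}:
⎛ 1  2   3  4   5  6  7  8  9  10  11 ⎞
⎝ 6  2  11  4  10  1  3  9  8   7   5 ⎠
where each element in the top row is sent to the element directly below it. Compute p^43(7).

Tracing 7 → 3 → … returns to 7 after 5 steps, so 7 lies in a 5-cycle (3, 11, 5, 10, 7).
Powers repeat with period 5 on this cycle, and 43 mod 5 = 3, so p^43(7) = p^3(7).
Stepping 3 places around the cycle: 7 → 3 → 11 → 5.

5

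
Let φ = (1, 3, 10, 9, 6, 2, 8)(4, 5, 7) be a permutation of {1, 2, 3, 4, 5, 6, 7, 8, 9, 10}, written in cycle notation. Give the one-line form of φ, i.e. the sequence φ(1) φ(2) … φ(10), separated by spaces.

3 8 10 5 7 2 4 1 6 9

Image by image: 1→3, 2→8, 3→10, 4→5, 5→7, 6→2, 7→4, 8→1, 9→6, 10→9.
Listing these in domain order gives 3 8 10 5 7 2 4 1 6 9.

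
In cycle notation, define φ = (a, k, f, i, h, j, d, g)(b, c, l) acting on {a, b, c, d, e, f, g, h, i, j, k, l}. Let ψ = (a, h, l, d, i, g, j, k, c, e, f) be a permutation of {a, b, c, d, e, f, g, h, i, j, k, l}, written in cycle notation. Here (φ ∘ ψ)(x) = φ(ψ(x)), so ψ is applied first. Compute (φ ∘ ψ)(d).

h

First apply ψ: ψ(d) = i, then φ(i) = h. Thus (φ ∘ ψ)(d) = h.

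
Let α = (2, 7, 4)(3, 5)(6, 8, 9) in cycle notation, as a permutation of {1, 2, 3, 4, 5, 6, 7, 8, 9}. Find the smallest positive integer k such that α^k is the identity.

The cycle type of α is (3, 3, 2, 1).
The order is lcm(3, 3, 2) = 6.

6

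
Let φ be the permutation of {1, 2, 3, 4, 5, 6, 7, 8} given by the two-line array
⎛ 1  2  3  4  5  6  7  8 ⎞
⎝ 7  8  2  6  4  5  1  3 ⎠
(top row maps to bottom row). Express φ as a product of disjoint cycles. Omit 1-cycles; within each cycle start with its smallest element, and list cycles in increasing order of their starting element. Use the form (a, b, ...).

Iterating φ from 1 gives 1 → 7 → 1; that is the 2-cycle (1, 7).
Continuing from each remaining unvisited element yields (1, 7)(2, 8, 3)(4, 6, 5).

(1, 7)(2, 8, 3)(4, 6, 5)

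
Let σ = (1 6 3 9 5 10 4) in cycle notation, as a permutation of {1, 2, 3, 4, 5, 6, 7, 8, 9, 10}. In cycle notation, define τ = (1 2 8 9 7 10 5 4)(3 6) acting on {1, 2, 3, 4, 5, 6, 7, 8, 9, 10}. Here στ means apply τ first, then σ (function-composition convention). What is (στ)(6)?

τ(6) = 3, then σ(3) = 9; composing gives (στ)(6) = 9.

9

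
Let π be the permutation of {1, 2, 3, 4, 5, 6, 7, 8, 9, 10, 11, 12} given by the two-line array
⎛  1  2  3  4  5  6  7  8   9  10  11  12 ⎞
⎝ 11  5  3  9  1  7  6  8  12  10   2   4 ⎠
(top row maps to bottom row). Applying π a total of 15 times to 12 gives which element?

12

Tracing 12 → 4 → … returns to 12 after 3 steps, so 12 lies in a 3-cycle (4 9 12).
Since the cycle has length 3, π^15 acts on it the same as π^0 (15 mod 3 = 0).
So π^15(12) = 12.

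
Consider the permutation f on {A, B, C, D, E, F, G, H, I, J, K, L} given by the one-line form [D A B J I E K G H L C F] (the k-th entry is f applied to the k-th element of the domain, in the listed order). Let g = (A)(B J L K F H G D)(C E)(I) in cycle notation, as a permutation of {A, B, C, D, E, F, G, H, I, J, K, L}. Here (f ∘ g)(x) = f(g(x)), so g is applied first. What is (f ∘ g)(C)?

I

(f ∘ g)(C) = f(g(C)). g(C) = E, then f(E) = I. So (f ∘ g)(C) = I.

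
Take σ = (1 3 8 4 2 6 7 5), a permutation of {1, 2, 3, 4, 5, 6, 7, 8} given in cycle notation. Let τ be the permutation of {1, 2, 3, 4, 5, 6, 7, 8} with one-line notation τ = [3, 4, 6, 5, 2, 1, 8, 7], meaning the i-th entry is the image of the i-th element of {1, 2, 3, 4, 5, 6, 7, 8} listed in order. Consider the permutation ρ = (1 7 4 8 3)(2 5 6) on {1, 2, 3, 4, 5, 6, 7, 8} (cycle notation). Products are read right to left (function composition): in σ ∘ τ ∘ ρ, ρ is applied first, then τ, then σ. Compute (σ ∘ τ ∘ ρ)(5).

Apply the permutations in order: ρ(5) = 6, then τ(6) = 1, then σ(1) = 3. So (σ ∘ τ ∘ ρ)(5) = 3.

3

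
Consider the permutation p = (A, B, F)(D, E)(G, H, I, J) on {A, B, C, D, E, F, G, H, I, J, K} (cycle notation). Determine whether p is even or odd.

even

The cycle lengths are 4, 3, 2, 1, 1.
A cycle of length ℓ contributes ℓ−1 transpositions, so p is a product of 3 + 2 + 1 = 6 transpositions — even.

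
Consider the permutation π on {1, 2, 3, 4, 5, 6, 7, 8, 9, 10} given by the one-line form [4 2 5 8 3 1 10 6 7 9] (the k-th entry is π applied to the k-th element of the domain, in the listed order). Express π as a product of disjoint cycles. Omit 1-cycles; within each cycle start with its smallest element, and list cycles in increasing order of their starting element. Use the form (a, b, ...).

From 1: 1 → 4 → 8 → 6 → 1, closing the cycle (1, 4, 8, 6).
Repeating from the next unused element and collecting all non-trivial cycles gives (1, 4, 8, 6)(3, 5)(7, 10, 9).

(1, 4, 8, 6)(3, 5)(7, 10, 9)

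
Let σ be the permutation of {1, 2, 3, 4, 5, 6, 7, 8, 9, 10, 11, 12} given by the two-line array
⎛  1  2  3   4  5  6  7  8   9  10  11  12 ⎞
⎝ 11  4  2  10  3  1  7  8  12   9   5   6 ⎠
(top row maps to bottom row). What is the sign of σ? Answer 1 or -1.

-1

In disjoint-cycle form the cycle lengths are 10, 1, 1.
A cycle is odd iff its length is even; σ has 1 even-length cycle, so sgn(σ) = (−1)^1 and σ is odd.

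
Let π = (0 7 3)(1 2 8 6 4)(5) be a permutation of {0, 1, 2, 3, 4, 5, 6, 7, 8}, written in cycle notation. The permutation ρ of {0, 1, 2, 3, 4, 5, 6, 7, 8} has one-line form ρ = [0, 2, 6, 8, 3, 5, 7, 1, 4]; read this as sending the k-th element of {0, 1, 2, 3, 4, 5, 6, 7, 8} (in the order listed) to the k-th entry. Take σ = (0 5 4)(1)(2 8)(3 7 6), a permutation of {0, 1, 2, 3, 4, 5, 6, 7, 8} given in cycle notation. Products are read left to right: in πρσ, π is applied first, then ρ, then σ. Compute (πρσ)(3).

5

Chase 3: π(3) = 0; ρ(0) = 0; σ(0) = 5. Hence (πρσ)(3) = 5.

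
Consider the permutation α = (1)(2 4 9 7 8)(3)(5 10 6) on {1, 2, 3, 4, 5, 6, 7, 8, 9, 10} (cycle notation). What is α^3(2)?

7

2 lies in the 5-cycle (2 4 9 7 8).
Advancing 3 steps from 2: 2 → 4 → 9 → 7.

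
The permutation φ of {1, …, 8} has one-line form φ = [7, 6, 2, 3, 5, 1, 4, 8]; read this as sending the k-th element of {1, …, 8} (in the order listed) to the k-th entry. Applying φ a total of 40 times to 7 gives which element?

6

Tracing 7 → 4 → … returns to 7 after 6 steps, so 7 lies in a 6-cycle (1 7 4 3 2 6).
On a 6-cycle, φ^6 is the identity, so φ^40 = φ^4 there (40 ≡ 4 mod 6).
Stepping 4 places around the cycle: 7 → 4 → 3 → 2 → 6.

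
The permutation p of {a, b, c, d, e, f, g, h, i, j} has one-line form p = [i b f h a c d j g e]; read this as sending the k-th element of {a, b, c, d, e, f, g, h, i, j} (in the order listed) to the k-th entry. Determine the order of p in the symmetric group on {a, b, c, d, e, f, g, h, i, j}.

14

Writing p as disjoint cycles, the cycle lengths are 7, 2, 1.
The order of p is the least common multiple of its cycle lengths: lcm(7, 2) = 14.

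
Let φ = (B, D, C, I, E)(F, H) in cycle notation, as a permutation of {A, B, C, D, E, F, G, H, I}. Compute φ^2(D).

D lies in the 5-cycle (B, D, C, I, E).
Stepping 2 places around the cycle: D → C → I.

I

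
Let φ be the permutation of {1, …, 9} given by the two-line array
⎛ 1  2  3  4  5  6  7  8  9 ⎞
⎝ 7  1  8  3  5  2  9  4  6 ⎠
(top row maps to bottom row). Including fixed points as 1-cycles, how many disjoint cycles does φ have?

3

The cycle decomposition is (1, 7, 9, 6, 2)(3, 8, 4)(5), which has 3 cycles (counting 1-cycles).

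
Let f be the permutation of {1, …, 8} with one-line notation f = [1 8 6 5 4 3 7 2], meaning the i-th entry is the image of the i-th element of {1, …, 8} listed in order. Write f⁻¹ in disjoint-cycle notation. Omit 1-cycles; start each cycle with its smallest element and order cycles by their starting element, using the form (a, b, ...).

First write f in disjoint cycles: (2, 8)(3, 6)(4, 5).
Reversing each cycle (and rotating so the smallest element leads) gives f⁻¹ = (2, 8)(3, 6)(4, 5).

(2, 8)(3, 6)(4, 5)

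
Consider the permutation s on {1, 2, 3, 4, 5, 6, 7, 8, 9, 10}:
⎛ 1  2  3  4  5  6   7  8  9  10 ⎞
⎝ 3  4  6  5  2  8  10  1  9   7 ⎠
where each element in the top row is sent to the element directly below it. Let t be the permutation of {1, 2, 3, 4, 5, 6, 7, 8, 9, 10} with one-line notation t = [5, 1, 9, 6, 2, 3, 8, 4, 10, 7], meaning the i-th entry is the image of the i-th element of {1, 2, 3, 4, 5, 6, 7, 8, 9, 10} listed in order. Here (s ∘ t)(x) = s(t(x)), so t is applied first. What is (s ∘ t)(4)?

t(4) = 6, then s(6) = 8; composing gives (s ∘ t)(4) = 8.

8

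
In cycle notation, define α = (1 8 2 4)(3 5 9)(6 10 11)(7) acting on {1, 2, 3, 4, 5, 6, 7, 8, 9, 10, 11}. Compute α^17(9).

9 lies in the 3-cycle (3 5 9).
On a 3-cycle, α^3 is the identity, so α^17 = α^2 there (17 ≡ 2 mod 3).
Stepping 2 places around the cycle: 9 → 3 → 5.

5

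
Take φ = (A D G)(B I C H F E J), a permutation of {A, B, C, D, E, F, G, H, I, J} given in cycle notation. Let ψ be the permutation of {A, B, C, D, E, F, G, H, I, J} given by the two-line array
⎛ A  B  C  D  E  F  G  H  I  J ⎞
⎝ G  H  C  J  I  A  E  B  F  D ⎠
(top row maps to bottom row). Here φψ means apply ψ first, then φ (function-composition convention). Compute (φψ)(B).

(φψ)(B) = φ(ψ(B)). ψ(B) = H, then φ(H) = F. So (φψ)(B) = F.

F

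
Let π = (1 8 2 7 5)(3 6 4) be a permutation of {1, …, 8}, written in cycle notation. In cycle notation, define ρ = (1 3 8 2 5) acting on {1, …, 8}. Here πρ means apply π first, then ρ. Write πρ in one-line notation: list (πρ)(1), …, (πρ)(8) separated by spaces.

(πρ)(x) = ρ(π(x)). Computing each image: ρ(π(1)) = ρ(8) = 2, ρ(π(2)) = ρ(7) = 7, ρ(π(3)) = ρ(6) = 6, ρ(π(4)) = ρ(3) = 8, ρ(π(5)) = ρ(1) = 3, ρ(π(6)) = ρ(4) = 4, ρ(π(7)) = ρ(5) = 1, ρ(π(8)) = ρ(2) = 5.
Hence πρ = [2 7 6 8 3 4 1 5].

2 7 6 8 3 4 1 5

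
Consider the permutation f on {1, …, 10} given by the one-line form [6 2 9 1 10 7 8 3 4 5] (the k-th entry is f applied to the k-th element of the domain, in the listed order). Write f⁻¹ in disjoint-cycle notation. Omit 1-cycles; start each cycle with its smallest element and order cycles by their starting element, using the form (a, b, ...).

(1, 4, 9, 3, 8, 7, 6)(5, 10)

The cycle decomposition of f is (1, 6, 7, 8, 3, 9, 4)(5, 10).
The inverse reverses every cycle; in canonical form, f⁻¹ = (1, 4, 9, 3, 8, 7, 6)(5, 10).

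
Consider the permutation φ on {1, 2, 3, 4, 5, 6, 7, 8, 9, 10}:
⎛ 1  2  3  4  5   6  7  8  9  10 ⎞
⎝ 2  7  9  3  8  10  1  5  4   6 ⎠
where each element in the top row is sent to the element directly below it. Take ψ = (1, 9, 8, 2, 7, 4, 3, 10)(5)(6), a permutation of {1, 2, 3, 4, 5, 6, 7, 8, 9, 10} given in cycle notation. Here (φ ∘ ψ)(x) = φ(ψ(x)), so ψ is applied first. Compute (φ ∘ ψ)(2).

1

(φ ∘ ψ)(2) = φ(ψ(2)). ψ(2) = 7, then φ(7) = 1. So (φ ∘ ψ)(2) = 1.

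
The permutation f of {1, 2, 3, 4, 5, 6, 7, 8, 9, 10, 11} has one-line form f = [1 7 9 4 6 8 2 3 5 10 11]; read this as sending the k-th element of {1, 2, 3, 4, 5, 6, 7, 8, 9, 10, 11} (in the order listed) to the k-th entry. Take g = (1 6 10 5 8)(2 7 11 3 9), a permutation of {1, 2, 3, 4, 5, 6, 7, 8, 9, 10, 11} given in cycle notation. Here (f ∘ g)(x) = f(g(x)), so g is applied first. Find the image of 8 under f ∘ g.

1

First apply g: g(8) = 1, then f(1) = 1. Thus (f ∘ g)(8) = 1.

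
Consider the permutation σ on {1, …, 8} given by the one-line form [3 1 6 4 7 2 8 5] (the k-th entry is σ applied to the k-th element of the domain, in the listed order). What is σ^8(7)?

5

Tracing 7 → 8 → … returns to 7 after 3 steps, so 7 lies in a 3-cycle (5 7 8).
Since the cycle has length 3, σ^8 acts on it the same as σ^2 (8 mod 3 = 2).
Stepping 2 places around the cycle: 7 → 8 → 5.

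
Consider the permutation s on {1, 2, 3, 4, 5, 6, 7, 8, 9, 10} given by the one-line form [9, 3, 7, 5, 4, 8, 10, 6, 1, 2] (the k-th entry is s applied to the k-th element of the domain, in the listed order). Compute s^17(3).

7

Tracing 3 → 7 → … returns to 3 after 4 steps, so 3 lies in a 4-cycle (2 3 7 10).
Since the cycle has length 4, s^17 acts on it the same as s^1 (17 mod 4 = 1).
Advancing 1 step from 3: 3 → 7.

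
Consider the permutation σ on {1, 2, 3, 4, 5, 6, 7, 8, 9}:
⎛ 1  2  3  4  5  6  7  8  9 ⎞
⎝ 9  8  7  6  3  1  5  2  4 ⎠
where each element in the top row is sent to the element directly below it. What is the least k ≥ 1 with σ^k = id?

Decomposing into disjoint cycles gives cycle lengths 4, 3, 2.
The order is lcm(4, 3, 2) = 12.

12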